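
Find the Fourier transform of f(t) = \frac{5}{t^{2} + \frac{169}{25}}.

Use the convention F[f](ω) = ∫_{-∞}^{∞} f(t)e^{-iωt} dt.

F(ω) = \frac{25 \pi e^{- \frac{13 \left|{\omega}\right|}{5}}}{13}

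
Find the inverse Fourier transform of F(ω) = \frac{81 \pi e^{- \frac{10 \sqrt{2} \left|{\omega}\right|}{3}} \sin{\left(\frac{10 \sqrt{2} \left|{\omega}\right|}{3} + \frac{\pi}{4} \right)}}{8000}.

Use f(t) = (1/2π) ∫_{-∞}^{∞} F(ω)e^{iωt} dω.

f(t) = \frac{3}{t^{4} + \frac{160000}{81}}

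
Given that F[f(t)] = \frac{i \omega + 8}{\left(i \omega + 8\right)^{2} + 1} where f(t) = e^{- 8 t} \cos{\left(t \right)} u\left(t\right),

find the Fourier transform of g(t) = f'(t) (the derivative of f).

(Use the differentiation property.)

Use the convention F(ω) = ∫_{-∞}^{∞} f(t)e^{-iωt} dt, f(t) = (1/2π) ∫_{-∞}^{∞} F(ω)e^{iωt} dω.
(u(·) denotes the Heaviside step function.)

F[g](ω) = \frac{i \omega \left(i \omega + 8\right)}{\left(i \omega + 8\right)^{2} + 1}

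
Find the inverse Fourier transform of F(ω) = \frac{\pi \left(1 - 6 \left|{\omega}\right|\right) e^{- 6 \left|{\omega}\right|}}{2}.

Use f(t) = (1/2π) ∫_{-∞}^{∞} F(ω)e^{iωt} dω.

f(t) = \frac{6 t^{2}}{\left(t^{2} + 36\right)^{2}}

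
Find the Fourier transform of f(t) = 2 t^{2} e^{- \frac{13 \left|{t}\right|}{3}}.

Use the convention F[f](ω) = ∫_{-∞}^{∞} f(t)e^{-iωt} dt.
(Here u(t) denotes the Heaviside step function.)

F(ω) = \frac{2808 \left(169 - 27 \omega^{2}\right)}{\left(9 \omega^{2} + 169\right)^{3}}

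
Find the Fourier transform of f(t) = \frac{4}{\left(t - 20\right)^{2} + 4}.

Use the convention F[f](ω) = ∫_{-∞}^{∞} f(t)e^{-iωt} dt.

F(ω) = 2 \pi e^{- 20 i \omega - 2 \left|{\omega}\right|}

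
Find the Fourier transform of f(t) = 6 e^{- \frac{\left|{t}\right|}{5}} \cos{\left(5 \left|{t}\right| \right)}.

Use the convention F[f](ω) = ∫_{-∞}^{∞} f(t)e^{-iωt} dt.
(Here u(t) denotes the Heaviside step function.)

F(ω) = \frac{60 \left(25 \omega^{2} + 626\right)}{625 \omega^{4} - 31200 \omega^{2} + 391876}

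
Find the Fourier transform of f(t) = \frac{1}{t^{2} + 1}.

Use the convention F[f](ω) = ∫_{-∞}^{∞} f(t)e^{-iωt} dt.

F(ω) = \pi e^{- \left|{\omega}\right|}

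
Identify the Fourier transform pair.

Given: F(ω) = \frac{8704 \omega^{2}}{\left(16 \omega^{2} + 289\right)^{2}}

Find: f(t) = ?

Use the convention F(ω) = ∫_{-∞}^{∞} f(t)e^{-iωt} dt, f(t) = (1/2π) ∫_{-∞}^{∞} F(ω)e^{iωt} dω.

f(t) = 2 \left(1 - \frac{17 \left|{t}\right|}{4}\right) e^{- \frac{17 \left|{t}\right|}{4}}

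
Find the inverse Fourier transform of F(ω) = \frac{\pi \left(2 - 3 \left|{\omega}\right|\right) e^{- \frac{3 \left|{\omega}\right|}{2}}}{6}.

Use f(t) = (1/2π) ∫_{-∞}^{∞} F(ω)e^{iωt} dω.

f(t) = \frac{t^{2}}{\left(t^{2} + \frac{9}{4}\right)^{2}}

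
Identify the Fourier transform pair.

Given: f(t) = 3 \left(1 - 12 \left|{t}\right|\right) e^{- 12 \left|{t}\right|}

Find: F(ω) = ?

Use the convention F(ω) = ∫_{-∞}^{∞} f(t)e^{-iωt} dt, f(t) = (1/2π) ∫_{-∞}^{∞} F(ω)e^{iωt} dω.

F(ω) = \frac{144 \omega^{2}}{\left(\omega^{2} + 144\right)^{2}}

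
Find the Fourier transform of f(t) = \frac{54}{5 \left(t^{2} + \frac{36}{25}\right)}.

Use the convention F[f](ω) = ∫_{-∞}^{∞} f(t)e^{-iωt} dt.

F(ω) = 9 \pi e^{- \frac{6 \left|{\omega}\right|}{5}}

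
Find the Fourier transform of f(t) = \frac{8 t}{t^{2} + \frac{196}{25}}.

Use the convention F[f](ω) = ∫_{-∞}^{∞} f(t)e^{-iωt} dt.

F(ω) = - 8 i \pi e^{- \frac{14 \left|{\omega}\right|}{5}} \operatorname{sign}{\left(\omega \right)}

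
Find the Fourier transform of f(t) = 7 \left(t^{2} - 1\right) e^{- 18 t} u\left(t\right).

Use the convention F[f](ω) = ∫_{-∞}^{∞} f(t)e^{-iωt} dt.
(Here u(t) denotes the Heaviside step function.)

F(ω) = \frac{7 \left(2 i \omega - \left(i \omega + 18\right)^{3} + 36\right)}{\left(i \omega + 18\right)^{4}}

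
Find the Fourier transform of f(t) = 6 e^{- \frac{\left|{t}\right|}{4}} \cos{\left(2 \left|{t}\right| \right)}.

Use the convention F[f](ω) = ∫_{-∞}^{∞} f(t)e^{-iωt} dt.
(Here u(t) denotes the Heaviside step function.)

F(ω) = \frac{48 \left(16 \omega^{2} + 65\right)}{256 \omega^{4} - 2016 \omega^{2} + 4225}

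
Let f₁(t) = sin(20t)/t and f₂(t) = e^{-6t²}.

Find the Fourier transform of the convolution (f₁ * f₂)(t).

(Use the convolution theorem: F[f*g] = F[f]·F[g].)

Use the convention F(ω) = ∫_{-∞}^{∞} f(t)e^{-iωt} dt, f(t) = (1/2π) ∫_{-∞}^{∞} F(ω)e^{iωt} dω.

F[f₁*f₂](ω) = \begin{cases} \frac{\sqrt{6} \pi^{\frac{3}{2}} e^{- \frac{\omega^{2}}{24}}}{6} & \text{for}\: \omega > -20 \wedge \omega < 20 \\0 & \text{otherwise} \end{cases}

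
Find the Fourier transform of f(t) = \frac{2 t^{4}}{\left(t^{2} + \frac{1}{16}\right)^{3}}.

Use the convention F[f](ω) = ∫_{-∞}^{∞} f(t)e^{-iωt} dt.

F(ω) = \frac{\pi \left(\omega^{2} - 20 \left|{\omega}\right| + 48\right) e^{- \frac{\left|{\omega}\right|}{4}}}{16}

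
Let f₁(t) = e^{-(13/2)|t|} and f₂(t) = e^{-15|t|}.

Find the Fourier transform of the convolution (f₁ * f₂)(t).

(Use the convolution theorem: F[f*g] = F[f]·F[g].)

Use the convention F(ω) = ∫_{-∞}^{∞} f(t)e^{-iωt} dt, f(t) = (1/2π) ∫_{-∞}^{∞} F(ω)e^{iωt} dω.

F[f₁*f₂](ω) = \frac{1560}{\left(\omega^{2} + 225\right) \left(4 \omega^{2} + 169\right)}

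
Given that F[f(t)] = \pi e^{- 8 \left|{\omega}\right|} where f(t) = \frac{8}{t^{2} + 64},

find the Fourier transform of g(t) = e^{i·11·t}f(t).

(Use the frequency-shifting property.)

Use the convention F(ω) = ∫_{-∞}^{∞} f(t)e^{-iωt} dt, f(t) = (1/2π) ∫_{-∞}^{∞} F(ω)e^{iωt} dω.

F[g](ω) = \pi e^{- 8 \left|{\omega - 11}\right|}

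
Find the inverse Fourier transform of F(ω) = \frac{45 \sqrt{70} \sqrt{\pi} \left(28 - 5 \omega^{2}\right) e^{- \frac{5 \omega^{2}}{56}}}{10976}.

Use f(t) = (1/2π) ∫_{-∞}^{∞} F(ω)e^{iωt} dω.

f(t) = 9 t^{2} e^{- \frac{14 t^{2}}{5}}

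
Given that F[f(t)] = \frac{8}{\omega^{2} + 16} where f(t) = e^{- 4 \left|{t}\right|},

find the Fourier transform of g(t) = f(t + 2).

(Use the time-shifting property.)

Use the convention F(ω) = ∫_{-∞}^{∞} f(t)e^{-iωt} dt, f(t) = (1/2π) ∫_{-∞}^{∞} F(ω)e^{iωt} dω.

F[g](ω) = \frac{8 e^{2 i \omega}}{\omega^{2} + 16}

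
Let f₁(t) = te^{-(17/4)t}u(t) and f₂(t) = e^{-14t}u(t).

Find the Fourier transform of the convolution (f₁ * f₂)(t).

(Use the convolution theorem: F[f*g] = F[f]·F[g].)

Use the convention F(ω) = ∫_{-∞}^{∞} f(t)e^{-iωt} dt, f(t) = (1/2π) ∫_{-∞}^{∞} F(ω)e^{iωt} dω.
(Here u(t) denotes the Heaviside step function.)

F[f₁*f₂](ω) = \frac{16}{\left(i \omega + 14\right) \left(4 i \omega + 17\right)^{2}}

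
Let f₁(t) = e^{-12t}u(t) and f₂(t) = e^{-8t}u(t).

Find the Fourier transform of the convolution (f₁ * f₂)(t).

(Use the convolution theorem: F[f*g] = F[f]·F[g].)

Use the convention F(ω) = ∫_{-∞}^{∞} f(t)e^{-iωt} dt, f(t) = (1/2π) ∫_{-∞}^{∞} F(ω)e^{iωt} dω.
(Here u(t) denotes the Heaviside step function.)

F[f₁*f₂](ω) = \frac{1}{\left(i \omega + 8\right) \left(i \omega + 12\right)}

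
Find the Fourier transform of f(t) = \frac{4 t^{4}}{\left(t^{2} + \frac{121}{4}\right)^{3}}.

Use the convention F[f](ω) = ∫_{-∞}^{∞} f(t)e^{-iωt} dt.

F(ω) = \frac{\pi \left(121 \omega^{2} - 110 \left|{\omega}\right| + 12\right) e^{- \frac{11 \left|{\omega}\right|}{2}}}{44}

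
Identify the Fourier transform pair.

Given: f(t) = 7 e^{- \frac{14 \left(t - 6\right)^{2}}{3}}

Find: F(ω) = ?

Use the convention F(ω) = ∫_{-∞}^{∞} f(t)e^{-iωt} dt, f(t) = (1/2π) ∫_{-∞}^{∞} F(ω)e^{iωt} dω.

F(ω) = \frac{\sqrt{42} \sqrt{\pi} e^{- \frac{3 \omega \left(\omega + 112 i\right)}{56}}}{2}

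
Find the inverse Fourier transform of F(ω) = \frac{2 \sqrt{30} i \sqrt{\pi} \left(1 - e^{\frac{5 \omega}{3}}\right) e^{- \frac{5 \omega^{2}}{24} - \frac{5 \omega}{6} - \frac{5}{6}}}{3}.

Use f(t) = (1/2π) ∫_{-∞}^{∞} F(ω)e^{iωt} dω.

f(t) = 8 e^{- \frac{6 t^{2}}{5}} \sin{\left(2 t \right)}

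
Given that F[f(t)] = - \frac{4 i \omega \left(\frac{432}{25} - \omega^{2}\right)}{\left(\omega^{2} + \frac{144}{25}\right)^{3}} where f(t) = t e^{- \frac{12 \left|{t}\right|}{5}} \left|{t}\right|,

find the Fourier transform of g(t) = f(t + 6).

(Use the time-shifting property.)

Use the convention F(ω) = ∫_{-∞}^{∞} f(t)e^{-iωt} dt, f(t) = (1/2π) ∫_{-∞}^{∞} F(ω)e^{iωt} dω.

F[g](ω) = \frac{2500 i \omega \left(25 \omega^{2} - 432\right) e^{6 i \omega}}{\left(25 \omega^{2} + 144\right)^{3}}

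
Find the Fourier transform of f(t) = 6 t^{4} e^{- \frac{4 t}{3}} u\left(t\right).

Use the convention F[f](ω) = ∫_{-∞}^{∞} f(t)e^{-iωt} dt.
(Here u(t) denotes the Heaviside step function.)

F(ω) = \frac{34992}{\left(3 i \omega + 4\right)^{5}}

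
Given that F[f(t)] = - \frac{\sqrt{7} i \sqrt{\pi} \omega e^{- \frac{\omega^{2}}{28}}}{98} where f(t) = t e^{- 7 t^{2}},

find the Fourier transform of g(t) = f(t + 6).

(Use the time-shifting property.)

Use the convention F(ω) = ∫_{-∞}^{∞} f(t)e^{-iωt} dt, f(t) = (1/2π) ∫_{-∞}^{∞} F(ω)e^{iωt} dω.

F[g](ω) = - \frac{\sqrt{7} i \sqrt{\pi} \omega e^{- \frac{\omega \left(\omega - 168 i\right)}{28}}}{98}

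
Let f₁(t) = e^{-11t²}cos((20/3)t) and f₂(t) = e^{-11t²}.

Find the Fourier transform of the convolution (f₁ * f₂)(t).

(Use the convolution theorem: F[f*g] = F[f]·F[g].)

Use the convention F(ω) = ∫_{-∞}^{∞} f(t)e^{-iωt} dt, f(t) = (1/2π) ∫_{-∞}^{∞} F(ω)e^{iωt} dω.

F[f₁*f₂](ω) = \frac{\pi \left(e^{\frac{20 \omega}{33}} + 1\right) e^{- \frac{\omega^{2}}{22} - \frac{10 \omega}{33} - \frac{100}{99}}}{22}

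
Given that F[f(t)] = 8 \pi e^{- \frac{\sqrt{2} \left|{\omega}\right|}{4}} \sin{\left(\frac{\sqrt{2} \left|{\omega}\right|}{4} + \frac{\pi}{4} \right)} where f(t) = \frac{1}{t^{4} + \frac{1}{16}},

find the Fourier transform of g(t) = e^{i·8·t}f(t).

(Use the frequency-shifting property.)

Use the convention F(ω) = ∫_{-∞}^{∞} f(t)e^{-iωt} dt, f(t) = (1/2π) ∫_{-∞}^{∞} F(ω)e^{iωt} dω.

F[g](ω) = 8 \pi e^{- \frac{\sqrt{2} \left|{\omega - 8}\right|}{4}} \sin{\left(\frac{\sqrt{2} \left|{\omega - 8}\right|}{4} + \frac{\pi}{4} \right)}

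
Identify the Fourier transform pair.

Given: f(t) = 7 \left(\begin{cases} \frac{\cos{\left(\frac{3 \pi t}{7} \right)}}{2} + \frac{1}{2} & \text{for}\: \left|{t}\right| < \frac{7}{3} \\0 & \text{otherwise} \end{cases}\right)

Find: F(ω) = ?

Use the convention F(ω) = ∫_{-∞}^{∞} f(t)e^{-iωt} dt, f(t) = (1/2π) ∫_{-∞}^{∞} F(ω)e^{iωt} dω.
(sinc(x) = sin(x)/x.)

F(ω) = - \frac{147 \pi^{2} \operatorname{sinc}{\left(\frac{7 \omega}{3} \right)}}{49 \omega^{2} - 9 \pi^{2}}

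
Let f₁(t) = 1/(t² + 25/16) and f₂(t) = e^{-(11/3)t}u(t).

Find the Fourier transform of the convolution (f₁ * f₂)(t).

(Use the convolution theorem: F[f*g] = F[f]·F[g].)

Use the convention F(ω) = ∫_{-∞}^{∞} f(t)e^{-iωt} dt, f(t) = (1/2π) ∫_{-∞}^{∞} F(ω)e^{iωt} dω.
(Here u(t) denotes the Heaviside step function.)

F[f₁*f₂](ω) = \frac{12 \pi e^{- \frac{5 \left|{\omega}\right|}{4}}}{5 \left(3 i \omega + 11\right)}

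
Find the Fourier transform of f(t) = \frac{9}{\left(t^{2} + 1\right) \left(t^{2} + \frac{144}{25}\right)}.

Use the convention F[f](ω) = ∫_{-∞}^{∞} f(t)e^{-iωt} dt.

F(ω) = \frac{225 \pi e^{- \left|{\omega}\right|}}{119} - \frac{375 \pi e^{- \frac{12 \left|{\omega}\right|}{5}}}{476}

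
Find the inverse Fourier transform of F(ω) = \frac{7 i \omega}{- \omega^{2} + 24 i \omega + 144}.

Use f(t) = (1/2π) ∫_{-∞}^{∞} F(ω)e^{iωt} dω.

f(t) = 7 \left(1 - 12 t\right) e^{- 12 t} u\left(t\right)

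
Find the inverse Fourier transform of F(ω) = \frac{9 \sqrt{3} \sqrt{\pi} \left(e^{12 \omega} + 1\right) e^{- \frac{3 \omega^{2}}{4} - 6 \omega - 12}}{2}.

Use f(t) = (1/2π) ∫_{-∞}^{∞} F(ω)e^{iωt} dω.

f(t) = 9 e^{- \frac{t^{2}}{3}} \cos{\left(4 t \right)}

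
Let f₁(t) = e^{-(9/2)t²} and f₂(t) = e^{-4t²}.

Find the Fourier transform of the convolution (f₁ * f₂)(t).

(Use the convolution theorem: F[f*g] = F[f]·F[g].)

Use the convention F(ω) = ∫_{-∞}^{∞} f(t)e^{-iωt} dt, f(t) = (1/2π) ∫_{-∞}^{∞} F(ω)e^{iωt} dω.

F[f₁*f₂](ω) = \frac{\sqrt{2} \pi e^{- \frac{17 \omega^{2}}{144}}}{6}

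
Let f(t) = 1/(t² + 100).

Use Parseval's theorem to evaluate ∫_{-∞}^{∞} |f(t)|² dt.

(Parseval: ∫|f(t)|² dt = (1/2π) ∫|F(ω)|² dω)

∫|f(t)|² dt = \frac{\pi}{2000}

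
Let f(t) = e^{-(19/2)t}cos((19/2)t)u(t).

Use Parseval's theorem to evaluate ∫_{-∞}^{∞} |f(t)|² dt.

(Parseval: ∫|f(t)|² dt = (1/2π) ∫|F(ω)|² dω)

∫|f(t)|² dt = \frac{3}{76}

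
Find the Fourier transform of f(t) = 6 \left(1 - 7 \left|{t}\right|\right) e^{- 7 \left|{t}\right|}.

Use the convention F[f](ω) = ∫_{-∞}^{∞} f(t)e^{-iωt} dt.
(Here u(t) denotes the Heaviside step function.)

F(ω) = \frac{168 \omega^{2}}{\left(\omega^{2} + 49\right)^{2}}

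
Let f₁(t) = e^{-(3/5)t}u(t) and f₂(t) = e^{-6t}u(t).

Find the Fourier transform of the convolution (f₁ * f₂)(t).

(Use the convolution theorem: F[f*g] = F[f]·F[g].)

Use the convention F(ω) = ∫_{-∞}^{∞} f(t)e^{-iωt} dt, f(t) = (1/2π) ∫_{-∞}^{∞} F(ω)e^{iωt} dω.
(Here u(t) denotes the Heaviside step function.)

F[f₁*f₂](ω) = \frac{5}{\left(i \omega + 6\right) \left(5 i \omega + 3\right)}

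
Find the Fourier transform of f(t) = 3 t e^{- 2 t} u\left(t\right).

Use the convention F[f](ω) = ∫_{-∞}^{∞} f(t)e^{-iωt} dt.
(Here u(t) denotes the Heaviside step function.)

F(ω) = \frac{3}{\left(i \omega + 2\right)^{2}}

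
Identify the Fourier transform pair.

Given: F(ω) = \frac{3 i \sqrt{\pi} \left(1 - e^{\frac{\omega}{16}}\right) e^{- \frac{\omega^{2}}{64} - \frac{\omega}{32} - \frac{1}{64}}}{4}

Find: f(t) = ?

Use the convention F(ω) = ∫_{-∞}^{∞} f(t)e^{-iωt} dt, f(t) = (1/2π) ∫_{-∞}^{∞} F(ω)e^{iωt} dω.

f(t) = 6 e^{- 16 t^{2}} \sin{\left(t \right)}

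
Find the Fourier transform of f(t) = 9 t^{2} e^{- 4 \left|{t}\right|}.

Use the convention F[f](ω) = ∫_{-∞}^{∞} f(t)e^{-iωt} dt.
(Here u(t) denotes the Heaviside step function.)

F(ω) = \frac{144 \left(16 - 3 \omega^{2}\right)}{\left(\omega^{2} + 16\right)^{3}}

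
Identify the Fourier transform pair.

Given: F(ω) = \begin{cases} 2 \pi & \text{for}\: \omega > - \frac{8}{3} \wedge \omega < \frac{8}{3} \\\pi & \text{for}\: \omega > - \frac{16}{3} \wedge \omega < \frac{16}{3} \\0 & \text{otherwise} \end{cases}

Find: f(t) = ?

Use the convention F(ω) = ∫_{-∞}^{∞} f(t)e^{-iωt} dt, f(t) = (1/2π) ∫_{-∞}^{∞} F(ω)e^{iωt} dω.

f(t) = \frac{2 \sin{\left(4 t \right)} \cos{\left(\frac{4 t}{3} \right)}}{t}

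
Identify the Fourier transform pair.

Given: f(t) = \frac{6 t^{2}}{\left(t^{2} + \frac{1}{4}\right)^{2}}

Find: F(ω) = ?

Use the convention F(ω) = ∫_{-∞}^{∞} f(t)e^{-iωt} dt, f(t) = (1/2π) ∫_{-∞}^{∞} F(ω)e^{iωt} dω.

F(ω) = 3 \pi \left(2 - \left|{\omega}\right|\right) e^{- \frac{\left|{\omega}\right|}{2}}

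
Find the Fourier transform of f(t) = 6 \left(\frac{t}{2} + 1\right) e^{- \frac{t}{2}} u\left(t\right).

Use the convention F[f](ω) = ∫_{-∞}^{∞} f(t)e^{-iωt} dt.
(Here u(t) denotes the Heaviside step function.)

F(ω) = \frac{24 \left(- i \omega - 1\right)}{4 \omega^{2} - 4 i \omega - 1}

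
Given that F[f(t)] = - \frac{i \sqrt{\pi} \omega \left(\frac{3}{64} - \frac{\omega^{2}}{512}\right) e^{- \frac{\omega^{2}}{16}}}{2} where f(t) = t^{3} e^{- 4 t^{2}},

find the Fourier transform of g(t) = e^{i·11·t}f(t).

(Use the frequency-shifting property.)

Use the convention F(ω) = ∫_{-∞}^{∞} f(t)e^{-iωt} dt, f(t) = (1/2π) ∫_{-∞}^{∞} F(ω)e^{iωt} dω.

F[g](ω) = \frac{i \sqrt{\pi} \left(\omega - 11\right) \left(\left(\omega - 11\right)^{2} - 24\right) e^{- \frac{\left(\omega - 11\right)^{2}}{16}}}{1024}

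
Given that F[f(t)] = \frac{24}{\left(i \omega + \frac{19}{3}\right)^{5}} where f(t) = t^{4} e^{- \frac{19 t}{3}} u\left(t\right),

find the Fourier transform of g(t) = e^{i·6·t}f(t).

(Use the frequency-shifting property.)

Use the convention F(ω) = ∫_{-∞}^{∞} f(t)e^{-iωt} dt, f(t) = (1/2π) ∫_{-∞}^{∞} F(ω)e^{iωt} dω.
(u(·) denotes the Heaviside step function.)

F[g](ω) = \frac{5832}{\left(3 i \left(\omega - 6\right) + 19\right)^{5}}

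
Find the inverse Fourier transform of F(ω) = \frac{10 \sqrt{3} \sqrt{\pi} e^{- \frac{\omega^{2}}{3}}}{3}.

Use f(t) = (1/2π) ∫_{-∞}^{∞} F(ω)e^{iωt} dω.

f(t) = 5 e^{- \frac{3 t^{2}}{4}}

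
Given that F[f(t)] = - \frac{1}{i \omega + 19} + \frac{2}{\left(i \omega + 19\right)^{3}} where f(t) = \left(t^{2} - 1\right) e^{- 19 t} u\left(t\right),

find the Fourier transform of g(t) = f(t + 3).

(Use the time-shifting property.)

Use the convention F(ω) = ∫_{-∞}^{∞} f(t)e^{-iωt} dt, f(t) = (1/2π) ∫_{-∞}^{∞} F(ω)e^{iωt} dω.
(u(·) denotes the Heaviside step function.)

F[g](ω) = \frac{\left(2 i \omega - \left(i \omega + 19\right)^{3} + 38\right) e^{3 i \omega}}{\left(i \omega + 19\right)^{4}}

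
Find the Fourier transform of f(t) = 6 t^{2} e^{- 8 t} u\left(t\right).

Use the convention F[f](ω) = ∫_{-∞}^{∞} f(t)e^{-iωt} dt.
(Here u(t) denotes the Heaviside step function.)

F(ω) = \frac{12}{\left(i \omega + 8\right)^{3}}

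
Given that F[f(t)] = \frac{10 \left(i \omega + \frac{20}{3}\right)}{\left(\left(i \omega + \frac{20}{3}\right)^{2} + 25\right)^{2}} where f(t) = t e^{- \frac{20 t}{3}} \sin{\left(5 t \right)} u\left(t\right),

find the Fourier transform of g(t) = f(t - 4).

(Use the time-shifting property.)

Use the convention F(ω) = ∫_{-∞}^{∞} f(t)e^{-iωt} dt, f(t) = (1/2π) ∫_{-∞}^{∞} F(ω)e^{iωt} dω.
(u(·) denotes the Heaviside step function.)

F[g](ω) = \frac{270 \left(3 i \omega + 20\right) e^{- 4 i \omega}}{\left(\left(3 i \omega + 20\right)^{2} + 225\right)^{2}}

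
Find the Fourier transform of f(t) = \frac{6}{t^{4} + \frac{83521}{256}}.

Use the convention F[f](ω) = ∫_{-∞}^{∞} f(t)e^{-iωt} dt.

F(ω) = \frac{384 \pi e^{- \frac{17 \sqrt{2} \left|{\omega}\right|}{8}} \sin{\left(\frac{17 \sqrt{2} \left|{\omega}\right|}{8} + \frac{\pi}{4} \right)}}{4913}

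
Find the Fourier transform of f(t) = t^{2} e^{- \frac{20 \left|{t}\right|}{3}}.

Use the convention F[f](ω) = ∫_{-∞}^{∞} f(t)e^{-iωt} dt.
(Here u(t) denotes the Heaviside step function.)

F(ω) = \frac{2160 \left(400 - 27 \omega^{2}\right)}{\left(9 \omega^{2} + 400\right)^{3}}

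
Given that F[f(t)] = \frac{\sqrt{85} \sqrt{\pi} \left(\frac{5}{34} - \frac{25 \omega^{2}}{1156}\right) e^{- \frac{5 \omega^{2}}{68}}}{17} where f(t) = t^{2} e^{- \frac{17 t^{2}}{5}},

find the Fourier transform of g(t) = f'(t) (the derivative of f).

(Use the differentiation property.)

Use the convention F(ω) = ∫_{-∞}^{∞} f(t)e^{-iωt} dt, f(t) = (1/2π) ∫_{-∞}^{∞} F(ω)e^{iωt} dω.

F[g](ω) = \frac{5 \sqrt{85} i \sqrt{\pi} \omega \left(34 - 5 \omega^{2}\right) e^{- \frac{5 \omega^{2}}{68}}}{19652}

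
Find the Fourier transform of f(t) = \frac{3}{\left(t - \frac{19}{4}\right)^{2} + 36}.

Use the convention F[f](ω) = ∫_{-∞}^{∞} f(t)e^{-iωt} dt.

F(ω) = \frac{\pi e^{- \frac{19 i \omega}{4} - 6 \left|{\omega}\right|}}{2}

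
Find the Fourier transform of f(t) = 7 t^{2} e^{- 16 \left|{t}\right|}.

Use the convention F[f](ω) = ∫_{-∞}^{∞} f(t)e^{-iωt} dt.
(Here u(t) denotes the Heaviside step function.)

F(ω) = \frac{448 \left(256 - 3 \omega^{2}\right)}{\left(\omega^{2} + 256\right)^{3}}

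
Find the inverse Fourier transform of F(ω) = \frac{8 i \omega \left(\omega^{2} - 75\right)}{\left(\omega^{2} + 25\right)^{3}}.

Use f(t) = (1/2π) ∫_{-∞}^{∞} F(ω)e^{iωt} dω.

f(t) = 2 t e^{- 5 \left|{t}\right|} \left|{t}\right|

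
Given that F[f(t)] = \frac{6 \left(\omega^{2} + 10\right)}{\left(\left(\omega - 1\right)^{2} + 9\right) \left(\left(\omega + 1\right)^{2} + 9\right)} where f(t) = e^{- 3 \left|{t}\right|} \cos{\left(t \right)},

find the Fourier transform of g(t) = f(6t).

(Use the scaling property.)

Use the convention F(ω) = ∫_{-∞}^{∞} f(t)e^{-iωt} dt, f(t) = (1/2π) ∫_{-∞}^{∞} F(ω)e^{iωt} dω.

F[g](ω) = \frac{36 \left(\omega^{2} + 360\right)}{\omega^{4} + 576 \omega^{2} + 129600}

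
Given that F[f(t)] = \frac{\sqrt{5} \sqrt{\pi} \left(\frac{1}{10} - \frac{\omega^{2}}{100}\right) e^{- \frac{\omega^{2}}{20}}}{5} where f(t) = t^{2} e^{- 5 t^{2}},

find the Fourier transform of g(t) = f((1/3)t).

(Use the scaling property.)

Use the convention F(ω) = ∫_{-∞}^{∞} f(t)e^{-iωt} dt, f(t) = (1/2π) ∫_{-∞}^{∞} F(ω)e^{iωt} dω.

F[g](ω) = \frac{3 \sqrt{5} \sqrt{\pi} \left(10 - 9 \omega^{2}\right) e^{- \frac{9 \omega^{2}}{20}}}{500}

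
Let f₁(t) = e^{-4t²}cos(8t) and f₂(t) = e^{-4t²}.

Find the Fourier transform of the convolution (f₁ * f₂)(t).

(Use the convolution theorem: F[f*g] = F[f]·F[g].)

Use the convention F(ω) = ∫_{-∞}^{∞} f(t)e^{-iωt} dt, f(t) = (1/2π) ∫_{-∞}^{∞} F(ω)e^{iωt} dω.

F[f₁*f₂](ω) = \frac{\pi e^{- \frac{\omega^{2}}{8} - 4} \cosh{\left(\omega \right)}}{4}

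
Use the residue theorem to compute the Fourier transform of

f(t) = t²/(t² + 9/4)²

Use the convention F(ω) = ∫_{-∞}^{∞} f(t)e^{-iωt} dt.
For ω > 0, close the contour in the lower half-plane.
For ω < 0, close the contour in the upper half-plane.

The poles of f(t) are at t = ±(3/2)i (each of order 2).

Let g(z) = f(z)e^{-iωz}; for large |z| the factor e^{-iωz} decays in the lower half-plane when ω > 0 and in the upper half-plane when ω < 0.

Case ω > 0 (lower half-plane, clockwise contour ⇒ F(ω) = -2πi·ΣRes):
  Res_{z = - \frac{3 i}{2}} g(z) = \frac{i \left(2 - 3 \omega\right) e^{- \frac{3 \omega}{2}}}{12} (pole of order 2)
  F(ω) = -2πi·ΣRes = \frac{\pi \left(2 - 3 \omega\right) e^{- \frac{3 \omega}{2}}}{6}

Case ω < 0 (upper half-plane, counterclockwise contour ⇒ F(ω) = +2πi·ΣRes):
  Res_{z = \frac{3 i}{2}} g(z) = \frac{i \left(- 3 \omega - 2\right) e^{\frac{3 \omega}{2}}}{12} (pole of order 2)
  F(ω) = 2πi·ΣRes = \frac{\pi \left(3 \omega + 2\right) e^{\frac{3 \omega}{2}}}{6}

Both cases combine into a single formula in |ω|:

F(ω) = \frac{\pi \left(2 - 3 \left|{\omega}\right|\right) e^{- \frac{3 \left|{\omega}\right|}{2}}}{6}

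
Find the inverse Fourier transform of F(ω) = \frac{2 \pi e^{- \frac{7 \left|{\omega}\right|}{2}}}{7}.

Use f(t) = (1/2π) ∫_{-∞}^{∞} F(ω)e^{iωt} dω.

f(t) = \frac{1}{t^{2} + \frac{49}{4}}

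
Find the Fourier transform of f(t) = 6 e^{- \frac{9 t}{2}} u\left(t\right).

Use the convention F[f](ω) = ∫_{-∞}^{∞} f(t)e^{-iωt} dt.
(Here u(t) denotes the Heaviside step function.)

F(ω) = \frac{12}{2 i \omega + 9}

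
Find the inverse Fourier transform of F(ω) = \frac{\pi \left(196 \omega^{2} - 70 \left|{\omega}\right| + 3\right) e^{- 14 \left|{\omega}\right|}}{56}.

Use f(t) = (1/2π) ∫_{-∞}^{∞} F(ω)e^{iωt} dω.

f(t) = \frac{2 t^{4}}{\left(t^{2} + 196\right)^{3}}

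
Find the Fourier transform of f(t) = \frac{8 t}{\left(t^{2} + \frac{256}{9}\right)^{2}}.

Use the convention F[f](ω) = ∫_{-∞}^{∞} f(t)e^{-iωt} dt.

F(ω) = - \frac{3 i \pi \omega e^{- \frac{16 \left|{\omega}\right|}{3}}}{4}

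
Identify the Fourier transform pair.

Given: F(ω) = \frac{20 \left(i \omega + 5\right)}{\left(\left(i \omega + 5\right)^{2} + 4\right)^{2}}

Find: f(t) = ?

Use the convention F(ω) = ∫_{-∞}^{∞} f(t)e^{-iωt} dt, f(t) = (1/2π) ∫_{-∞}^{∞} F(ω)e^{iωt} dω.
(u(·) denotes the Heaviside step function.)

f(t) = 5 t e^{- 5 t} \sin{\left(2 t \right)} u\left(t\right)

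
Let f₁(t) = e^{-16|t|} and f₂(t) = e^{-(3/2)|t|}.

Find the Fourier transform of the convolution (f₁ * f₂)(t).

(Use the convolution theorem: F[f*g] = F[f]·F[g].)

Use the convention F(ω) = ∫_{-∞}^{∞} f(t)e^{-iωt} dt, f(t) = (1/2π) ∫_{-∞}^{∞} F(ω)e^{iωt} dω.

F[f₁*f₂](ω) = \frac{384}{\left(\omega^{2} + 256\right) \left(4 \omega^{2} + 9\right)}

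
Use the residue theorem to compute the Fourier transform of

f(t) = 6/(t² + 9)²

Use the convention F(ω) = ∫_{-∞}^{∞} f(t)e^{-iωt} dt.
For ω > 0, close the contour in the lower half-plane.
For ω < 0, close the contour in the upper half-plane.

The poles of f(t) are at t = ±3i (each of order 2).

Let g(z) = f(z)e^{-iωz}; for large |z| the factor e^{-iωz} decays in the lower half-plane when ω > 0 and in the upper half-plane when ω < 0.

Case ω > 0 (lower half-plane, clockwise contour ⇒ F(ω) = -2πi·ΣRes):
  Res_{z = - 3 i} g(z) = \frac{i \left(3 \omega + 1\right) e^{- 3 \omega}}{18} (pole of order 2)
  F(ω) = -2πi·ΣRes = \frac{\pi \left(3 \omega + 1\right) e^{- 3 \omega}}{9}

Case ω < 0 (upper half-plane, counterclockwise contour ⇒ F(ω) = +2πi·ΣRes):
  Res_{z = 3 i} g(z) = \frac{i \left(3 \omega - 1\right) e^{3 \omega}}{18} (pole of order 2)
  F(ω) = 2πi·ΣRes = \frac{\pi \left(1 - 3 \omega\right) e^{3 \omega}}{9}

Both cases combine into a single formula in |ω|:

F(ω) = \frac{\pi \left(3 \left|{\omega}\right| + 1\right) e^{- 3 \left|{\omega}\right|}}{9}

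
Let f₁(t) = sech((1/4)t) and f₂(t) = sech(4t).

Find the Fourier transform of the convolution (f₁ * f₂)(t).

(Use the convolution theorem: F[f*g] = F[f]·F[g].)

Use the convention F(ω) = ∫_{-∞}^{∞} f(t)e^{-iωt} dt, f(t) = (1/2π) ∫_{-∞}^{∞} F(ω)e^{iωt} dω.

F[f₁*f₂](ω) = \frac{\pi^{2}}{\cosh{\left(\frac{\pi \omega}{8} \right)} \cosh{\left(2 \pi \omega \right)}}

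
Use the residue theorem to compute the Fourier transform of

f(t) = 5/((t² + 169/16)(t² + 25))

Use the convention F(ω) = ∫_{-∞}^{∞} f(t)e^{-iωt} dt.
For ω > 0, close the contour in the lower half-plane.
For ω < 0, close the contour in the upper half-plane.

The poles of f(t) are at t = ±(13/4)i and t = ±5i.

Let g(z) = f(z)e^{-iωz}; for large |z| the factor e^{-iωz} decays in the lower half-plane when ω > 0 and in the upper half-plane when ω < 0.

Case ω > 0 (lower half-plane, clockwise contour ⇒ F(ω) = -2πi·ΣRes):
  Res_{z = - \frac{13 i}{4}} g(z) = \frac{160 i e^{- \frac{13 \omega}{4}}}{3003}
  Res_{z = - 5 i} g(z) = - \frac{8 i e^{- 5 \omega}}{231}
  F(ω) = -2πi·ΣRes = - \frac{16 \pi e^{- 5 \omega}}{231} + \frac{320 \pi e^{- \frac{13 \omega}{4}}}{3003}

Case ω < 0 (upper half-plane, counterclockwise contour ⇒ F(ω) = +2πi·ΣRes):
  Res_{z = \frac{13 i}{4}} g(z) = - \frac{160 i e^{\frac{13 \omega}{4}}}{3003}
  Res_{z = 5 i} g(z) = \frac{8 i e^{5 \omega}}{231}
  F(ω) = 2πi·ΣRes = \frac{16 \pi \left(20 e^{\frac{13 \omega}{4}} - 13 e^{5 \omega}\right)}{3003}

Both cases combine into a single formula in |ω|:

F(ω) = - \frac{16 \pi e^{- 5 \left|{\omega}\right|}}{231} + \frac{320 \pi e^{- \frac{13 \left|{\omega}\right|}{4}}}{3003}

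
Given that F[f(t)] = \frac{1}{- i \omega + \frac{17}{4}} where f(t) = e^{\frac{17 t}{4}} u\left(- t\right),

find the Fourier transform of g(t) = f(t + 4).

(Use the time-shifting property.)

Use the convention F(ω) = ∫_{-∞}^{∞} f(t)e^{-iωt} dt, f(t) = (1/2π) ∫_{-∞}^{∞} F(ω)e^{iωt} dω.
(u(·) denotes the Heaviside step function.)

F[g](ω) = - \frac{4 e^{4 i \omega}}{4 i \omega - 17}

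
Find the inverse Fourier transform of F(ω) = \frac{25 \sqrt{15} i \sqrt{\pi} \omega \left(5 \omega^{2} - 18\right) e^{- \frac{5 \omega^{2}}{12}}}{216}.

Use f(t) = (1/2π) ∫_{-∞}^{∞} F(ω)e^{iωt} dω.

f(t) = 3 t^{3} e^{- \frac{3 t^{2}}{5}}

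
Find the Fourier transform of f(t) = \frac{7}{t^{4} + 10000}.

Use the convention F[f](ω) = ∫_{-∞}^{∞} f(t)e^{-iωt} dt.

F(ω) = \frac{7 \pi e^{- 5 \sqrt{2} \left|{\omega}\right|} \sin{\left(5 \sqrt{2} \left|{\omega}\right| + \frac{\pi}{4} \right)}}{1000}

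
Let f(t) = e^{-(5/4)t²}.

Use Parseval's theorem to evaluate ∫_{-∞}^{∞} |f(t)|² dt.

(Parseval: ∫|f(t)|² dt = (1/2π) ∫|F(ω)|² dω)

∫|f(t)|² dt = \frac{\sqrt{10} \sqrt{\pi}}{5}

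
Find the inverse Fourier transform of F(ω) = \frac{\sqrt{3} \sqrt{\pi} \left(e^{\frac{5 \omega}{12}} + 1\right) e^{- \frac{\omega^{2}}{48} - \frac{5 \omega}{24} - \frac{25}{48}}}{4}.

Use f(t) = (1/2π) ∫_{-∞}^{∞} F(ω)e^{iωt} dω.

f(t) = 3 e^{- 12 t^{2}} \cos{\left(5 t \right)}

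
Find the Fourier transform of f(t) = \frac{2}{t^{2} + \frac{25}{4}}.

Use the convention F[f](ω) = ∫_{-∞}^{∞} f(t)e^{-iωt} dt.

F(ω) = \frac{4 \pi e^{- \frac{5 \left|{\omega}\right|}{2}}}{5}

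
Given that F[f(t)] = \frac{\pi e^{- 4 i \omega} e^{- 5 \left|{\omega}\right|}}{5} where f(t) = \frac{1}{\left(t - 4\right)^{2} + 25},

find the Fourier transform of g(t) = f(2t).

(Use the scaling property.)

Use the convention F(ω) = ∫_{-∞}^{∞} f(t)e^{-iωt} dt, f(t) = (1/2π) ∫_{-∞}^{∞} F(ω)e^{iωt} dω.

F[g](ω) = \frac{\pi e^{- 2 i \omega - \frac{5 \left|{\omega}\right|}{2}}}{10}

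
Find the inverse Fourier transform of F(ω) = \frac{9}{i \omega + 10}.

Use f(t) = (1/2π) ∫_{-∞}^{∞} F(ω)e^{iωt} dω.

f(t) = 9 e^{- 10 t} u\left(t\right)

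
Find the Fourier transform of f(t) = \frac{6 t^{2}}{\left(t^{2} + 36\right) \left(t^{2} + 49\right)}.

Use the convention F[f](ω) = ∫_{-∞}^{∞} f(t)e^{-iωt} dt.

F(ω) = \frac{6 \pi \left(7 - 6 e^{\left|{\omega}\right|}\right) e^{- 7 \left|{\omega}\right|}}{13}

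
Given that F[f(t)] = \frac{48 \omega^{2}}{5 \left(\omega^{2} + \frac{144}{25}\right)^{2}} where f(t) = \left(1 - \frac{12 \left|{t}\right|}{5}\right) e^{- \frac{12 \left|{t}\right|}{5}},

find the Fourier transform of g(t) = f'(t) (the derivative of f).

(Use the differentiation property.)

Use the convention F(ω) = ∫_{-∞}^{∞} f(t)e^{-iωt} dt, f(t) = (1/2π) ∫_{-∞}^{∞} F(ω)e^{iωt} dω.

F[g](ω) = \frac{6000 i \omega^{3}}{\left(25 \omega^{2} + 144\right)^{2}}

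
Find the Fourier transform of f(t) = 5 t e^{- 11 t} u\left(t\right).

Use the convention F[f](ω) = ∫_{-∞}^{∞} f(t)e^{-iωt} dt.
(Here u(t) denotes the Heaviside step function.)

F(ω) = \frac{5}{\left(i \omega + 11\right)^{2}}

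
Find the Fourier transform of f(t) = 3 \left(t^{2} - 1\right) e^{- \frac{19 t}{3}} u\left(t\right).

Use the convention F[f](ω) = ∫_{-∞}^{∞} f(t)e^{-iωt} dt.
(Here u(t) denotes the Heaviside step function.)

F(ω) = \frac{9 \left(54 i \omega - \left(3 i \omega + 19\right)^{3} + 342\right)}{\left(3 i \omega + 19\right)^{4}}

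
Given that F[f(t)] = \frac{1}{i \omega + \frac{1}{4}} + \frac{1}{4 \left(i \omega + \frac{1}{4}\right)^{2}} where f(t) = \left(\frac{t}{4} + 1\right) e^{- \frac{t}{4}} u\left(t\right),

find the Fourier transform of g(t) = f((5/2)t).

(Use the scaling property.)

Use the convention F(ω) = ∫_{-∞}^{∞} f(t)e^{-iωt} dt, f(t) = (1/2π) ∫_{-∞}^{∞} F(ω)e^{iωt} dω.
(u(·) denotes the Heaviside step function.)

F[g](ω) = \frac{16 \left(- 4 i \omega - 5\right)}{64 \omega^{2} - 80 i \omega - 25}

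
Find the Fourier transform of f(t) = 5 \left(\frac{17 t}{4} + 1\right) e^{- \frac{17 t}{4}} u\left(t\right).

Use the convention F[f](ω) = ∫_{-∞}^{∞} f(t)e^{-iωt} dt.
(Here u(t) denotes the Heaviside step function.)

F(ω) = \frac{40 \left(- 2 i \omega - 17\right)}{16 \omega^{2} - 136 i \omega - 289}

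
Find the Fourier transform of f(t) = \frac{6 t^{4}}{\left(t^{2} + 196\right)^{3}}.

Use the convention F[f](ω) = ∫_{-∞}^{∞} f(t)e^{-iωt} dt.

F(ω) = \frac{3 \pi \left(196 \omega^{2} - 70 \left|{\omega}\right| + 3\right) e^{- 14 \left|{\omega}\right|}}{56}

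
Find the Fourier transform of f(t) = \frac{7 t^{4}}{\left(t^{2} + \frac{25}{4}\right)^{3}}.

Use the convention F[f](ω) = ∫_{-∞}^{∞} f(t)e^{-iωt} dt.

F(ω) = \frac{7 \pi \left(25 \omega^{2} - 50 \left|{\omega}\right| + 12\right) e^{- \frac{5 \left|{\omega}\right|}{2}}}{80}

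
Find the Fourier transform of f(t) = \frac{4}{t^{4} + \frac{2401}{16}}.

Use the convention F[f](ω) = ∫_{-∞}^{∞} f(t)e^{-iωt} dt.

F(ω) = \frac{32 \pi e^{- \frac{7 \sqrt{2} \left|{\omega}\right|}{4}} \sin{\left(\frac{7 \sqrt{2} \left|{\omega}\right|}{4} + \frac{\pi}{4} \right)}}{343}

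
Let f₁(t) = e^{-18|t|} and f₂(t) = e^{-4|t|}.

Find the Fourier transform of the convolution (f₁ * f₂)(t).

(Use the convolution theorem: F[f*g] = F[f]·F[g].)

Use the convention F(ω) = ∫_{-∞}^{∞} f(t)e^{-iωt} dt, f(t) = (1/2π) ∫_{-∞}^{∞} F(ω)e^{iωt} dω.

F[f₁*f₂](ω) = \frac{288}{\left(\omega^{2} + 16\right) \left(\omega^{2} + 324\right)}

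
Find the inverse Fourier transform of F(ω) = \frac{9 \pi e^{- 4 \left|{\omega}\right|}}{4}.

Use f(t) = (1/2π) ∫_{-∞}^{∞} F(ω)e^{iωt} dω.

f(t) = \frac{9}{t^{2} + 16}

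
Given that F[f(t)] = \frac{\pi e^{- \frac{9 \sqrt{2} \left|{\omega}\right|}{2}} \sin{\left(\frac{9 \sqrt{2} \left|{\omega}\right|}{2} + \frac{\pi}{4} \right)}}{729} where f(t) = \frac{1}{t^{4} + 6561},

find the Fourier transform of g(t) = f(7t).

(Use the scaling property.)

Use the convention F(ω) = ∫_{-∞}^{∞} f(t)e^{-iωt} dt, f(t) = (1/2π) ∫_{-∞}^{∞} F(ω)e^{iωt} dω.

F[g](ω) = \frac{\pi e^{- \frac{9 \sqrt{2} \left|{\omega}\right|}{14}} \sin{\left(\frac{9 \sqrt{2} \left|{\omega}\right|}{14} + \frac{\pi}{4} \right)}}{5103}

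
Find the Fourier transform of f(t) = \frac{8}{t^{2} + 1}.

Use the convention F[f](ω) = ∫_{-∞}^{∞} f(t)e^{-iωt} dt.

F(ω) = 8 \pi e^{- \left|{\omega}\right|}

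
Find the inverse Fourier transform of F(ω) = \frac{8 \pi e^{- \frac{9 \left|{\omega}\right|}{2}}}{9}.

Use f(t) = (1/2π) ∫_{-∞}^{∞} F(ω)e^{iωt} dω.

f(t) = \frac{4}{t^{2} + \frac{81}{4}}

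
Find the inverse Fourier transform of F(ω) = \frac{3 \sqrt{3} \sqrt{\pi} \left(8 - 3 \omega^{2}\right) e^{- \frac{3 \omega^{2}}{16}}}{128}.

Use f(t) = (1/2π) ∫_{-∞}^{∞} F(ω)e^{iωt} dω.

f(t) = t^{2} e^{- \frac{4 t^{2}}{3}}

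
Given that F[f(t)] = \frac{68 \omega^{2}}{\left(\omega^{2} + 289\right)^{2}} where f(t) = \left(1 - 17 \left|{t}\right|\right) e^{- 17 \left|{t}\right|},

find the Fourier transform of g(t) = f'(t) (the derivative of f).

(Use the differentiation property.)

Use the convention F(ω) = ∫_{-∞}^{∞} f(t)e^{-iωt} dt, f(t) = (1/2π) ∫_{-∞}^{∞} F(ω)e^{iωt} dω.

F[g](ω) = \frac{68 i \omega^{3}}{\left(\omega^{2} + 289\right)^{2}}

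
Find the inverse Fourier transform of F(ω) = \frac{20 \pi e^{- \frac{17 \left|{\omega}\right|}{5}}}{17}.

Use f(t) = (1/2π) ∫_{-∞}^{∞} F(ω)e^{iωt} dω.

f(t) = \frac{4}{t^{2} + \frac{289}{25}}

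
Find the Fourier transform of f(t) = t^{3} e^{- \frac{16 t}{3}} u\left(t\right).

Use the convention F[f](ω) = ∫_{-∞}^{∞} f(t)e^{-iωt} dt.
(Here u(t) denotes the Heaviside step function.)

F(ω) = \frac{486}{\left(3 i \omega + 16\right)^{4}}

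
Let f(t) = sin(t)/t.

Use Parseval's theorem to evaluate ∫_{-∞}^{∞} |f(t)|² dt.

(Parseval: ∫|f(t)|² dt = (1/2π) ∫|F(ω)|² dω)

∫|f(t)|² dt = \pi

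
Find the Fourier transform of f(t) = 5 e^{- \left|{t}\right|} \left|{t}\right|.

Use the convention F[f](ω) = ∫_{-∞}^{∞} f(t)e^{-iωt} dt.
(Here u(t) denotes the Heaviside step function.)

F(ω) = \frac{10 \left(1 - \omega^{2}\right)}{\left(\omega^{2} + 1\right)^{2}}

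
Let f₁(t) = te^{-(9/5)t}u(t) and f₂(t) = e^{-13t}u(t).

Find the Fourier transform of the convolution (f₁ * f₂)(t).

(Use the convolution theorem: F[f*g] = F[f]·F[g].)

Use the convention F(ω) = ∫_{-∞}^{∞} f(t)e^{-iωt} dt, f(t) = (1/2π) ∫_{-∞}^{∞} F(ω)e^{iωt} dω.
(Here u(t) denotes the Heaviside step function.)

F[f₁*f₂](ω) = \frac{25}{\left(i \omega + 13\right) \left(5 i \omega + 9\right)^{2}}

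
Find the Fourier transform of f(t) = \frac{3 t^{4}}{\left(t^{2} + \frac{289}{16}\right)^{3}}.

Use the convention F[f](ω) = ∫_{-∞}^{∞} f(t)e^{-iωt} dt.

F(ω) = \frac{3 \pi \left(289 \omega^{2} - 340 \left|{\omega}\right| + 48\right) e^{- \frac{17 \left|{\omega}\right|}{4}}}{544}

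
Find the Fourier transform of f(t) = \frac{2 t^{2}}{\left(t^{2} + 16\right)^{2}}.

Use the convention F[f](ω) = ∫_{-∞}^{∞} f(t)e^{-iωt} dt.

F(ω) = \frac{\pi \left(1 - 4 \left|{\omega}\right|\right) e^{- 4 \left|{\omega}\right|}}{4}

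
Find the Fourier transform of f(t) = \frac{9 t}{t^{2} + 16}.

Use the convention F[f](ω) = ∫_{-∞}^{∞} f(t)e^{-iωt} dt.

F(ω) = - 9 i \pi e^{- 4 \left|{\omega}\right|} \operatorname{sign}{\left(\omega \right)}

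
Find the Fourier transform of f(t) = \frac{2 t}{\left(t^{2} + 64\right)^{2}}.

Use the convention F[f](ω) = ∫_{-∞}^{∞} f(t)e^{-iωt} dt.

F(ω) = - \frac{i \pi \omega e^{- 8 \left|{\omega}\right|}}{8}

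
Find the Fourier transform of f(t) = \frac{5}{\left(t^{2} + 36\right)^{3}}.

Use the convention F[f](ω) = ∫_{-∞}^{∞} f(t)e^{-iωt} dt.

F(ω) = \frac{5 \pi \left(12 \omega^{2} + 6 \left|{\omega}\right| + 1\right) e^{- 6 \left|{\omega}\right|}}{20736}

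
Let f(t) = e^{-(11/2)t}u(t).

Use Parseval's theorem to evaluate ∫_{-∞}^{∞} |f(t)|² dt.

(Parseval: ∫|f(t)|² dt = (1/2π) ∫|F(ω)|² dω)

∫|f(t)|² dt = \frac{1}{11}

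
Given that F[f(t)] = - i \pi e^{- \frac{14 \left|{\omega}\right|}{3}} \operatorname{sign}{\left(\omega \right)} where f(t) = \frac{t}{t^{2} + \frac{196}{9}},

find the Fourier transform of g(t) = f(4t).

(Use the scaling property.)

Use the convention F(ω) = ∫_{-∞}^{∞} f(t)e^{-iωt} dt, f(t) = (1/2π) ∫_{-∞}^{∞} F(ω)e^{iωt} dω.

F[g](ω) = - \frac{i \pi e^{- \frac{7 \left|{\omega}\right|}{6}} \operatorname{sign}{\left(\omega \right)}}{4}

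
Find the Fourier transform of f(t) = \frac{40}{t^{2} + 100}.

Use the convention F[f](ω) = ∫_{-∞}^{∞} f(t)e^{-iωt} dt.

F(ω) = 4 \pi e^{- 10 \left|{\omega}\right|}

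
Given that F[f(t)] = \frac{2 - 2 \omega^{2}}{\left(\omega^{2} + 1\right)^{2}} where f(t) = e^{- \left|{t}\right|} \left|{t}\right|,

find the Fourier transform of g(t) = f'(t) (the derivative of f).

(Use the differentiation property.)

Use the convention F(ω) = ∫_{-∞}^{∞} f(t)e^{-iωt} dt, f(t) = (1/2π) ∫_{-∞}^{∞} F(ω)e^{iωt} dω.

F[g](ω) = - \frac{2 i \omega \left(\omega^{2} - 1\right)}{\left(\omega^{2} + 1\right)^{2}}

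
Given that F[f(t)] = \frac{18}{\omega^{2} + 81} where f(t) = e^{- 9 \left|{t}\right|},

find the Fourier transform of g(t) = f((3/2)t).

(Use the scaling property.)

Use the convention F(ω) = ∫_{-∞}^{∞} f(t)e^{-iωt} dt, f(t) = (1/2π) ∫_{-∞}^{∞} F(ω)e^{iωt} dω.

F[g](ω) = \frac{108}{4 \omega^{2} + 729}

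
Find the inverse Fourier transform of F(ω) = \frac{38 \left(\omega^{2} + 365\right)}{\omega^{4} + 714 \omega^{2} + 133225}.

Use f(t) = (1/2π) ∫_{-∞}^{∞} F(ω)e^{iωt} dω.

f(t) = e^{- 19 \left|{t}\right|} \cos{\left(2 \left|{t}\right| \right)}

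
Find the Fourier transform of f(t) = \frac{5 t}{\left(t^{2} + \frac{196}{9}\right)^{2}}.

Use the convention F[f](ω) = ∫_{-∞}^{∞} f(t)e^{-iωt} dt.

F(ω) = - \frac{15 i \pi \omega e^{- \frac{14 \left|{\omega}\right|}{3}}}{28}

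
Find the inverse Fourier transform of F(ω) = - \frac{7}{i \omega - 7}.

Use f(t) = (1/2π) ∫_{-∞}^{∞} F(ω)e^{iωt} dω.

f(t) = 7 e^{7 t} u\left(- t\right)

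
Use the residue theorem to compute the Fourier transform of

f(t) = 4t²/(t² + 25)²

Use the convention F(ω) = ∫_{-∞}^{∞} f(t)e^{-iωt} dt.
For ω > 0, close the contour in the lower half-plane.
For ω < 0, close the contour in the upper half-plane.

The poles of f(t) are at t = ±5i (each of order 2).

Let g(z) = f(z)e^{-iωz}; for large |z| the factor e^{-iωz} decays in the lower half-plane when ω > 0 and in the upper half-plane when ω < 0.

Case ω > 0 (lower half-plane, clockwise contour ⇒ F(ω) = -2πi·ΣRes):
  Res_{z = - 5 i} g(z) = i \left(\frac{1}{5} - \omega\right) e^{- 5 \omega} (pole of order 2)
  F(ω) = -2πi·ΣRes = \frac{2 \pi \left(1 - 5 \omega\right) e^{- 5 \omega}}{5}

Case ω < 0 (upper half-plane, counterclockwise contour ⇒ F(ω) = +2πi·ΣRes):
  Res_{z = 5 i} g(z) = i \left(- \omega - \frac{1}{5}\right) e^{5 \omega} (pole of order 2)
  F(ω) = 2πi·ΣRes = \frac{2 \pi \left(5 \omega + 1\right) e^{5 \omega}}{5}

Both cases combine into a single formula in |ω|:

F(ω) = \frac{2 \pi \left(1 - 5 \left|{\omega}\right|\right) e^{- 5 \left|{\omega}\right|}}{5}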